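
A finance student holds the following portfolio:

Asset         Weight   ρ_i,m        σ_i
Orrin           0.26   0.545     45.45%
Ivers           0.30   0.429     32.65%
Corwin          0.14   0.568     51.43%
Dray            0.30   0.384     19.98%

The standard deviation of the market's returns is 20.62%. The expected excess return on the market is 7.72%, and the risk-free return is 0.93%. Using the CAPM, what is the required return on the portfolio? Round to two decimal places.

7.31%

β_Orrin = 0.545 × 45.45% / 20.62% = 1.2013
β_Ivers = 0.429 × 32.65% / 20.62% = 0.6793
β_Corwin = 0.568 × 51.43% / 20.62% = 1.4167
β_Dray = 0.384 × 19.98% / 20.62% = 0.3721
β_P = Σ w_i β_i = 0.26×1.2013 + 0.30×0.6793 + 0.14×1.4167 + 0.30×0.3721 = 0.8261
E(R_P) = R_f + β_P × MRP = 0.93% + 0.8261 × 7.72% = 7.31%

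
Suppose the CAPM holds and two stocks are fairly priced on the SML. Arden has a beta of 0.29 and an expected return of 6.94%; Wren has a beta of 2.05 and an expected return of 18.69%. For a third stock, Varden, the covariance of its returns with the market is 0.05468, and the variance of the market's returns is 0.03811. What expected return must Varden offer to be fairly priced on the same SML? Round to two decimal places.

MRP = (18.69% − 6.94%) / (2.05 − 0.29) = 6.6761%
R_f = 6.94% − 0.29 × 6.6761% = 5.0039%
β_Varden = Cov / Var(R_m) = 0.05468 / 0.03811 = 1.4348
E(R_Varden) = R_f + β × MRP = 5.0039% + 1.4348 × 6.6761% = 14.58%

14.58%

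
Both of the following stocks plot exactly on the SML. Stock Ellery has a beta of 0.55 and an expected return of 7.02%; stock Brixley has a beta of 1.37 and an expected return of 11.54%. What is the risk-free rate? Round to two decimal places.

Both satisfy E(R) = R_f + β·MRP, so the slope of the SML is
MRP = (11.54% − 7.02%) / (1.37 − 0.55) = 4.52% / 0.82 = 5.5122%
R_f = E(R_Ellery) − β_Ellery·MRP = 7.02% − 0.55 × 5.5122% = 3.9883%

3.99%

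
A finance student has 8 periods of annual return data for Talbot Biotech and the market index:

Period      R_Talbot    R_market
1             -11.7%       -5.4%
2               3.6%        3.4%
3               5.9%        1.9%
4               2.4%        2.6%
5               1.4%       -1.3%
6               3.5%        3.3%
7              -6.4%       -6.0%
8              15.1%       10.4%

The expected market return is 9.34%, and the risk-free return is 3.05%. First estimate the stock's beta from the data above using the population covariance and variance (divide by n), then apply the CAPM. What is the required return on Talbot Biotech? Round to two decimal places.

12.03%

Mean R_i = (-11.7 + 3.6 + 5.9 + 2.4 + 1.4 + 3.5 − 6.4 + 15.1) / 8 = 1.7250%
Mean R_m = (-5.4 + 3.4 + 1.9 + 2.6 − 1.3 + 3.3 − 6.0 + 10.4) / 8 = 1.1125%
Σ(R_i − R̄_i)(R_m − R̄_m) = 282.6875  ⇒  Cov = 282.6875 / 8 = 35.3359
Σ(R_m − R̄_m)² = 197.9288  ⇒  Var(R_m) = 197.9288 / 8 = 24.7411
β = Cov / Var(R_m) = 35.3359 / 24.7411 = 1.4282
MRP = 9.34% − 3.05% = 6.29%
E(R) = R_f + β × MRP = 3.05% + 1.4282 × 6.29% = 12.03%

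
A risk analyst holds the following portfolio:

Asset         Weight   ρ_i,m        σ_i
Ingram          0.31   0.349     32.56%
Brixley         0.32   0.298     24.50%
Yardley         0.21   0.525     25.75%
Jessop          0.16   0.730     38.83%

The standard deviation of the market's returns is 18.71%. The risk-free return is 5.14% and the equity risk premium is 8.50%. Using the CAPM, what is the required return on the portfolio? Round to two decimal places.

11.15%

β_Ingram = 0.349 × 32.56% / 18.71% = 0.6073
β_Brixley = 0.298 × 24.50% / 18.71% = 0.3902
β_Yardley = 0.525 × 25.75% / 18.71% = 0.7225
β_Jessop = 0.730 × 38.83% / 18.71% = 1.5150
β_P = Σ w_i β_i = 0.31×0.6073 + 0.32×0.3902 + 0.21×0.7225 + 0.16×1.5150 = 0.7073
E(R_P) = R_f + β_P × MRP = 5.14% + 0.7073 × 8.50% = 11.15%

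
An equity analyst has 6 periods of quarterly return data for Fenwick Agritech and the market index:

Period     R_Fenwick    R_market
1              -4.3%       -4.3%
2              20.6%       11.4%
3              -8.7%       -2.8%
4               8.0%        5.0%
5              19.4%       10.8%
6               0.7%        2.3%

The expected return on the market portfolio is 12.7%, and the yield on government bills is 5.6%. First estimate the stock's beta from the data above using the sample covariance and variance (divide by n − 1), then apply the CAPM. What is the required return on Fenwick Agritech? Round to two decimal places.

Mean R_i = (-4.3 + 20.6 − 8.7 + 8.0 + 19.4 + 0.7) / 6 = 5.9500%
Mean R_m = (-4.3 + 11.4 − 2.8 + 5.0 + 10.8 + 2.3) / 6 = 3.7333%
Σ(R_i − R̄_i)(R_m − R̄_m) = 395.5400  ⇒  Cov = 395.5400 / 5 = 79.1080
Σ(R_m − R̄_m)² = 219.5933  ⇒  Var(R_m) = 219.5933 / 5 = 43.9187
β = Cov / Var(R_m) = 79.1080 / 43.9187 = 1.8012
MRP = 12.7% − 5.6% = 7.10%
E(R) = R_f + β × MRP = 5.6% + 1.8012 × 7.1% = 18.39%

18.39%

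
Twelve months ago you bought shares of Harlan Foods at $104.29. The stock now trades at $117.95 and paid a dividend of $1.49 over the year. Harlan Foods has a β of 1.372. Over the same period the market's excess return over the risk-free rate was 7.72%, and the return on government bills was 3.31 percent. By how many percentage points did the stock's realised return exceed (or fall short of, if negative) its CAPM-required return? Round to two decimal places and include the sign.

Realised HPR = (P1 + D1 − P0) / P0 = (117.95 + 1.49 − 104.29) / 104.29 = 15.15 / 104.29 = 14.5268%
CAPM required = R_f + β·MRP = 3.31% + 1.372 × 7.72% = 13.90184%
α = realised − required = 14.5268% − 13.90184% = +0.62%

+0.62%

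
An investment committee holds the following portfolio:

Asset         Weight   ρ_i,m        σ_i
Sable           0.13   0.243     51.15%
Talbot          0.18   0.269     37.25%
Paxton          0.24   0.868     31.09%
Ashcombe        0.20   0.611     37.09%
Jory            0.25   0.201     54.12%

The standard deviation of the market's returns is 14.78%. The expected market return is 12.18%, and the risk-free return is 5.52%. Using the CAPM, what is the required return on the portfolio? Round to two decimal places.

13.25%

β_Sable = 0.243 × 51.15% / 14.78% = 0.8410
β_Talbot = 0.269 × 37.25% / 14.78% = 0.6780
β_Paxton = 0.868 × 31.09% / 14.78% = 1.8259
β_Ashcombe = 0.611 × 37.09% / 14.78% = 1.5333
β_Jory = 0.201 × 54.12% / 14.78% = 0.7360
β_P = Σ w_i β_i = 0.13×0.8410 + 0.18×0.6780 + 0.24×1.8259 + 0.20×1.5333 + 0.25×0.7360 = 1.1602
MRP = 12.18% − 5.52% = 6.66%
E(R_P) = R_f + β_P × MRP = 5.52% + 1.1602 × 6.66% = 13.25%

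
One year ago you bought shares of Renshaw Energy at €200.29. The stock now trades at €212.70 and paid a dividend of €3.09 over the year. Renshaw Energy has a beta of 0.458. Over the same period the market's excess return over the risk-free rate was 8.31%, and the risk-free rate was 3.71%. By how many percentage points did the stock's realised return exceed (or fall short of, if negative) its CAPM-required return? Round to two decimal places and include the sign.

Realised HPR = (P1 + D1 − P0) / P0 = (212.70 + 3.09 − 200.29) / 200.29 = 15.50 / 200.29 = 7.7388%
CAPM required = R_f + β·MRP = 3.71% + 0.458 × 8.31% = 7.51598%
α = realised − required = 7.7388% − 7.51598% = +0.22%

+0.22%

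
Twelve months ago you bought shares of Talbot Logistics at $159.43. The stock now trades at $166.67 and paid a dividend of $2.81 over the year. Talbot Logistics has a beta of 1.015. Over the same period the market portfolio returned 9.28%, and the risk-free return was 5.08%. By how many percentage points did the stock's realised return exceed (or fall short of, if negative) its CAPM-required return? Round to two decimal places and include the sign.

Realised HPR = (P1 + D1 − P0) / P0 = (166.67 + 2.81 − 159.43) / 159.43 = 10.05 / 159.43 = 6.3037%
MRP = 9.28% − 5.08% = 4.20%
CAPM required = R_f + β·MRP = 5.08% + 1.015 × 4.20% = 9.34300%
α = realised − required = 6.3037% − 9.34300% = -3.04%

-3.04%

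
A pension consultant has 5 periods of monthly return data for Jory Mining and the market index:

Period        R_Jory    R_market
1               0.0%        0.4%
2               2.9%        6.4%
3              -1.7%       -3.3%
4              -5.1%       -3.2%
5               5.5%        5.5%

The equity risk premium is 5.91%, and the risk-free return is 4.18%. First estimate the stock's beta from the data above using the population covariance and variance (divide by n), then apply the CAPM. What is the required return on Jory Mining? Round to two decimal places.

8.93%

Mean R_i = (0.0 + 2.9 − 1.7 − 5.1 + 5.5) / 5 = 0.3200%
Mean R_m = (0.4 + 6.4 − 3.3 − 3.2 + 5.5) / 5 = 1.1600%
Σ(R_i − R̄_i)(R_m − R̄_m) = 68.8840  ⇒  Cov = 68.8840 / 5 = 13.7768
Σ(R_m − R̄_m)² = 85.7720  ⇒  Var(R_m) = 85.7720 / 5 = 17.1544
β = Cov / Var(R_m) = 13.7768 / 17.1544 = 0.8031
E(R) = R_f + β × MRP = 4.18% + 0.8031 × 5.91% = 8.93%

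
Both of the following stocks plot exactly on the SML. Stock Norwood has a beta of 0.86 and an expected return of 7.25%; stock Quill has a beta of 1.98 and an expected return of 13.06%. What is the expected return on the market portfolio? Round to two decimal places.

7.98%

Both satisfy E(R) = R_f + β·MRP, so the slope of the SML is
MRP = (13.06% − 7.25%) / (1.98 − 0.86) = 5.81% / 1.12 = 5.1875%
R_f = E(R_Norwood) − β_Norwood·MRP = 7.25% − 0.86 × 5.1875% = 2.7888%
E(R_m) = R_f + MRP = 2.7888% + 5.1875% = 7.98%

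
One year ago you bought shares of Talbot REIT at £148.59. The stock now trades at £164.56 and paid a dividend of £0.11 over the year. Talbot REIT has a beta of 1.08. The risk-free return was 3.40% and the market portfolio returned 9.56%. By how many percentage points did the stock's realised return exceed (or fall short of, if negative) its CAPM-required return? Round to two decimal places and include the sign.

+0.77%

Realised HPR = (P1 + D1 − P0) / P0 = (164.56 + 0.11 − 148.59) / 148.59 = 16.08 / 148.59 = 10.8217%
MRP = 9.56% − 3.40% = 6.16%
CAPM required = R_f + β·MRP = 3.40% + 1.08 × 6.16% = 10.0528%
α = realised − required = 10.8217% − 10.0528% = +0.77%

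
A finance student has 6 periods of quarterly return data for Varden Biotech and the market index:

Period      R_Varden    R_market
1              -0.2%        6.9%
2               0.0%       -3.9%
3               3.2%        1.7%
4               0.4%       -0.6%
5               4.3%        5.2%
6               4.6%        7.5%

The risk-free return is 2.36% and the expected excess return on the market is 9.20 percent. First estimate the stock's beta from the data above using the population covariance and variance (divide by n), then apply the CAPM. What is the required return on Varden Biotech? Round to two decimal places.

4.72%

Mean R_i = (-0.2 + 0.0 + 3.2 + 0.4 + 4.3 + 4.6) / 6 = 2.0500%
Mean R_m = (6.9 − 3.9 + 1.7 − 0.6 + 5.2 + 7.5) / 6 = 2.8000%
Σ(R_i − R̄_i)(R_m − R̄_m) = 26.2400  ⇒  Cov = 26.2400 / 6 = 4.3733
Σ(R_m − R̄_m)² = 102.3200  ⇒  Var(R_m) = 102.3200 / 6 = 17.0533
β = Cov / Var(R_m) = 4.3733 / 17.0533 = 0.2564
E(R) = R_f + β × MRP = 2.36% + 0.2564 × 9.20% = 4.72%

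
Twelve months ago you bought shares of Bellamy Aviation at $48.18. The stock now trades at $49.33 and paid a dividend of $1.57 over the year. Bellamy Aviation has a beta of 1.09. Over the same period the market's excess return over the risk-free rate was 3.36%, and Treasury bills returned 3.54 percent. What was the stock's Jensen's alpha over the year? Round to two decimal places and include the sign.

-1.56%

Realised HPR = (P1 + D1 − P0) / P0 = (49.33 + 1.57 − 48.18) / 48.18 = 2.72 / 48.18 = 5.6455%
CAPM required = R_f + β·MRP = 3.54% + 1.09 × 3.36% = 7.2024%
α = realised − required = 5.6455% − 7.2024% = -1.56%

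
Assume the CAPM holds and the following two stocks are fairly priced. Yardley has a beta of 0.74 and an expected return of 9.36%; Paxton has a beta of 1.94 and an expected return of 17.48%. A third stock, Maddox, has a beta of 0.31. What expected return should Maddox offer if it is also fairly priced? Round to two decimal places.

6.45%

MRP (SML slope) = (17.48% − 9.36%) / (1.94 − 0.74) = 8.12% / 1.20 = 6.7667%
R_f (intercept) = 9.36% − 0.74 × 6.7667% = 4.3526%
E(R_Maddox) = R_f + β × MRP = 4.3526% + 0.31 × 6.7667% = 6.45%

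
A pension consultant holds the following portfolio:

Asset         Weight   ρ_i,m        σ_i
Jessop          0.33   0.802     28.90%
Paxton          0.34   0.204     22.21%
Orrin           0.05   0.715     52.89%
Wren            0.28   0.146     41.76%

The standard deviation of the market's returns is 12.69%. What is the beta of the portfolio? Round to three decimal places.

1.008

β_Jessop = 0.802 × 28.90% / 12.69% = 1.8265
β_Paxton = 0.204 × 22.21% / 12.69% = 0.3570
β_Orrin = 0.715 × 52.89% / 12.69% = 2.9800
β_Wren = 0.146 × 41.76% / 12.69% = 0.4805
β_P = Σ w_i β_i = 0.33×1.8265 + 0.34×0.3570 + 0.05×2.9800 + 0.28×0.4805 = 1.0077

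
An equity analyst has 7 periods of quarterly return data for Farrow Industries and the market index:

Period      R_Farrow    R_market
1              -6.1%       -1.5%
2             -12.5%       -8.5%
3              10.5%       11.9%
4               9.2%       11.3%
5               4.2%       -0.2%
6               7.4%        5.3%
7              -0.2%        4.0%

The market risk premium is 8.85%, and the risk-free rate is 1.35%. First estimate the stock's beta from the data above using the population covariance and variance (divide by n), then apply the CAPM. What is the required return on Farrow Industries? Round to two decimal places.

Mean R_i = (-6.1 − 12.5 + 10.5 + 9.2 + 4.2 + 7.4 − 0.2) / 7 = 1.7857%
Mean R_m = (-1.5 − 8.5 + 11.9 + 11.3 − 0.2 + 5.3 + 4.0) / 7 = 3.1857%
Σ(R_i − R̄_i)(R_m − R̄_m) = 342.0686  ⇒  Cov = 342.0686 / 7 = 48.8669
Σ(R_m − R̄_m)² = 316.8886  ⇒  Var(R_m) = 316.8886 / 7 = 45.2698
β = Cov / Var(R_m) = 48.8669 / 45.2698 = 1.0795
E(R) = R_f + β × MRP = 1.35% + 1.0795 × 8.85% = 10.90%

10.90%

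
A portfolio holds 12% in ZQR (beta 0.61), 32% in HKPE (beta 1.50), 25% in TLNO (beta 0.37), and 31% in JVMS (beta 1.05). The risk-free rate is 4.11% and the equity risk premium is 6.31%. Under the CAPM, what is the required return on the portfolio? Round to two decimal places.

β_P = Σ w_i β_i = 0.12×0.61 + 0.32×1.50 + 0.25×0.37 + 0.31×1.05 = 0.9712
E(R_P) = R_f + β_P × MRP = 4.11% + 0.9712 × 6.31% = 10.24%

10.24%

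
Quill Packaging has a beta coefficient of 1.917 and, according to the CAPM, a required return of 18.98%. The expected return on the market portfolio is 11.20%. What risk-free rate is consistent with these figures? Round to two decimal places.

E(R) = R_f + β(E(R_m) − R_f) = R_f(1 − β) + β·E(R_m)
18.98% = R_f × (1 − 1.917) + 1.917 × 11.20%
18.98% = R_f × -0.917 + 21.47040%
R_f = (18.98% − 21.47040%) / -0.917 = 2.72%

2.72%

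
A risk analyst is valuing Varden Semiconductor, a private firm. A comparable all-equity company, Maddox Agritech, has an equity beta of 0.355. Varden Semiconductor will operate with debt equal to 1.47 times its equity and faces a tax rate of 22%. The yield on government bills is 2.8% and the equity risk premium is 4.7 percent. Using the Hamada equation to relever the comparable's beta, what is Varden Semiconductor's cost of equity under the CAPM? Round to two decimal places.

6.38%

β_L = β_U × [1 + (1 − t)(D/E)] = 0.355 × [1 + (1 − 0.22) × 1.47]
    = 0.355 × [1 + 0.78 × 1.47] = 0.355 × 2.1466 = 0.7620
E(R) = R_f + β_L × MRP = 2.8% + 0.7620 × 4.7% = 6.38%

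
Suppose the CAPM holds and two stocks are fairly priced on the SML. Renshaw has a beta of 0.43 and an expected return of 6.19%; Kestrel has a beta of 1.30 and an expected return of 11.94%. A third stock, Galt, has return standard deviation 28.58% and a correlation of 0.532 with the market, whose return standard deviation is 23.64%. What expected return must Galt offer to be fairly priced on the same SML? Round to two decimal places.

MRP = (11.94% − 6.19%) / (1.30 − 0.43) = 6.6092%
R_f = 6.19% − 0.43 × 6.6092% = 3.3480%
β_Galt = ρ·σ_i/σ_m = 0.532 × 28.58 / 23.64 = 0.6432
E(R_Galt) = R_f + β × MRP = 3.3480% + 0.6432 × 6.6092% = 7.60%

7.60%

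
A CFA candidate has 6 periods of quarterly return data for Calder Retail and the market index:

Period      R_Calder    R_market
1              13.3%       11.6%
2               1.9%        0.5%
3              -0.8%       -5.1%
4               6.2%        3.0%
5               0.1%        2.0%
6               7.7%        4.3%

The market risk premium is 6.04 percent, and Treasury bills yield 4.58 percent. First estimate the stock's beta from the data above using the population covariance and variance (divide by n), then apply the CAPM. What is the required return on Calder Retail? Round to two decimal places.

10.05%

Mean R_i = (13.3 + 1.9 − 0.8 + 6.2 + 0.1 + 7.7) / 6 = 4.7333%
Mean R_m = (11.6 + 0.5 − 5.1 + 3.0 + 2.0 + 4.3) / 6 = 2.7167%
Σ(R_i − R̄_i)(R_m − R̄_m) = 134.0667  ⇒  Cov = 134.0667 / 6 = 22.3445
Σ(R_m − R̄_m)² = 148.0283  ⇒  Var(R_m) = 148.0283 / 6 = 24.6714
β = Cov / Var(R_m) = 22.3445 / 24.6714 = 0.9057
E(R) = R_f + β × MRP = 4.58% + 0.9057 × 6.04% = 10.05%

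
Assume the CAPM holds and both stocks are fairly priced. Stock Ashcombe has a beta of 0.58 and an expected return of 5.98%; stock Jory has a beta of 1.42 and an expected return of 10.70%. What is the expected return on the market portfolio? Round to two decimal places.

8.34%

Both satisfy E(R) = R_f + β·MRP, so the slope of the SML is
MRP = (10.70% − 5.98%) / (1.42 − 0.58) = 4.72% / 0.84 = 5.6190%
R_f = E(R_Ashcombe) − β_Ashcombe·MRP = 5.98% − 0.58 × 5.6190% = 2.7210%
E(R_m) = R_f + MRP = 2.7210% + 5.6190% = 8.34%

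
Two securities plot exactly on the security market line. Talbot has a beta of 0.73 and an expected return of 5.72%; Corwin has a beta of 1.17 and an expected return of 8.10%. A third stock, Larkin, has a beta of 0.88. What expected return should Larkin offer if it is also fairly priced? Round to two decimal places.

MRP (SML slope) = (8.10% − 5.72%) / (1.17 − 0.73) = 2.38% / 0.44 = 5.4091%
R_f (intercept) = 5.72% − 0.73 × 5.4091% = 1.7714%
E(R_Larkin) = R_f + β × MRP = 1.7714% + 0.88 × 5.4091% = 6.53%

6.53%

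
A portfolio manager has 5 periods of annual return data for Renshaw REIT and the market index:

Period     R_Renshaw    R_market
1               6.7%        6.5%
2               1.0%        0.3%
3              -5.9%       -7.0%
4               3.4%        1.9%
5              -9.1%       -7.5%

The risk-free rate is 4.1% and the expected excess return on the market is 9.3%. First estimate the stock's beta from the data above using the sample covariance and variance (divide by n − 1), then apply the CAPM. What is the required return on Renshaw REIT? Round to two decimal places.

Mean R_i = (6.7 + 1.0 − 5.9 + 3.4 − 9.1) / 5 = -0.7800%
Mean R_m = (6.5 + 0.3 − 7.0 + 1.9 − 7.5) / 5 = -1.1600%
Σ(R_i − R̄_i)(R_m − R̄_m) = 155.3360  ⇒  Cov = 155.3360 / 4 = 38.8340
Σ(R_m − R̄_m)² = 144.4720  ⇒  Var(R_m) = 144.4720 / 4 = 36.1180
β = Cov / Var(R_m) = 38.8340 / 36.1180 = 1.0752
E(R) = R_f + β × MRP = 4.1% + 1.0752 × 9.3% = 14.10%

14.10%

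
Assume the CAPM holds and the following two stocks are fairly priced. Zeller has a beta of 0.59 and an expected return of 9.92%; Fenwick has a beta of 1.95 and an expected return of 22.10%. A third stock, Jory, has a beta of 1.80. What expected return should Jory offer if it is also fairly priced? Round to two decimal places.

20.76%

MRP (SML slope) = (22.10% − 9.92%) / (1.95 − 0.59) = 12.18% / 1.36 = 8.9559%
R_f (intercept) = 9.92% − 0.59 × 8.9559% = 4.6360%
E(R_Jory) = R_f + β × MRP = 4.6360% + 1.80 × 8.9559% = 20.76%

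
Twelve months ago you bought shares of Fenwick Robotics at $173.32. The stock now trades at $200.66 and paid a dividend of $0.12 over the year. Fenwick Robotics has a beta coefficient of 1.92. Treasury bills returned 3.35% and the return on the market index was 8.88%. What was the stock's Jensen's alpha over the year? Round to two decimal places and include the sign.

Realised HPR = (P1 + D1 − P0) / P0 = (200.66 + 0.12 − 173.32) / 173.32 = 27.46 / 173.32 = 15.8435%
MRP = 8.88% − 3.35% = 5.53%
CAPM required = R_f + β·MRP = 3.35% + 1.92 × 5.53% = 13.9676%
α = realised − required = 15.8435% − 13.9676% = +1.88%

+1.88%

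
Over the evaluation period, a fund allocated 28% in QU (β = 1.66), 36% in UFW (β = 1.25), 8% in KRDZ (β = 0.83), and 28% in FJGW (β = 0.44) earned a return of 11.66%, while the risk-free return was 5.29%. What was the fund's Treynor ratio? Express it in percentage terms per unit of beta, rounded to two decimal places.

5.77%

β_P = 0.28×1.66 + 0.36×1.25 + 0.08×0.83 + 0.28×0.44 = 1.1044
Treynor = (R_P − R_f) / β_P = (11.66% − 5.29%) / 1.1044 = 6.37% / 1.1044 = 5.77%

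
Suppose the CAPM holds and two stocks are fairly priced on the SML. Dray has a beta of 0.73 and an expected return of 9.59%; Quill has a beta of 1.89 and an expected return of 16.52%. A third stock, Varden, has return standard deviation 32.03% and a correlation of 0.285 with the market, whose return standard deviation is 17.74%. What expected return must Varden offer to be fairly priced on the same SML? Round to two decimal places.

8.30%

MRP = (16.52% − 9.59%) / (1.89 − 0.73) = 5.9741%
R_f = 9.59% − 0.73 × 5.9741% = 5.2289%
β_Varden = ρ·σ_i/σ_m = 0.285 × 32.03 / 17.74 = 0.5146
E(R_Varden) = R_f + β × MRP = 5.2289% + 0.5146 × 5.9741% = 8.30%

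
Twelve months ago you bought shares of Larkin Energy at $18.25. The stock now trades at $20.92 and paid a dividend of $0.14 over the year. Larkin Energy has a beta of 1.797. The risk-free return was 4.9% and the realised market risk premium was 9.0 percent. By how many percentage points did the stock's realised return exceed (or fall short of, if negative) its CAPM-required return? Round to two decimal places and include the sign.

Realised HPR = (P1 + D1 − P0) / P0 = (20.92 + 0.14 − 18.25) / 18.25 = 2.81 / 18.25 = 15.3973%
CAPM required = R_f + β·MRP = 4.9% + 1.797 × 9.0% = 21.0730%
α = realised − required = 15.3973% − 21.0730% = -5.68%

-5.68%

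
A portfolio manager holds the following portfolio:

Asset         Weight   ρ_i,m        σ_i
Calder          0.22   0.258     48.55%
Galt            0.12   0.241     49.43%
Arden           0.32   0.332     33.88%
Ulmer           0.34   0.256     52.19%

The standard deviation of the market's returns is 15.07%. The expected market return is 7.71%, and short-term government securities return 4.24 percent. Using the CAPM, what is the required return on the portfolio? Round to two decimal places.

β_Calder = 0.258 × 48.55% / 15.07% = 0.8312
β_Galt = 0.241 × 49.43% / 15.07% = 0.7905
β_Arden = 0.332 × 33.88% / 15.07% = 0.7464
β_Ulmer = 0.256 × 52.19% / 15.07% = 0.8866
β_P = Σ w_i β_i = 0.22×0.8312 + 0.12×0.7905 + 0.32×0.7464 + 0.34×0.8866 = 0.8180
MRP = 7.71% − 4.24% = 3.47%
E(R_P) = R_f + β_P × MRP = 4.24% + 0.8180 × 3.47% = 7.08%

7.08%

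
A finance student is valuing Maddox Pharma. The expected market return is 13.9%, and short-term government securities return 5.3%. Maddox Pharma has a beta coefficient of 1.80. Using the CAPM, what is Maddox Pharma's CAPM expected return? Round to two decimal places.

Market risk premium = E(R_m) − R_f = 13.9% − 5.3% = 8.60%
E(R) = R_f + β × MRP = 5.3% + 1.80 × 8.6% = 20.78%

20.78%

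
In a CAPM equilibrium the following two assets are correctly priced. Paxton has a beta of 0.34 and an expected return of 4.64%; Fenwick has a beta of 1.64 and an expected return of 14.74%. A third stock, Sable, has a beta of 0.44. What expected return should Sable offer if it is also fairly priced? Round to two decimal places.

MRP (SML slope) = (14.74% − 4.64%) / (1.64 − 0.34) = 10.10% / 1.30 = 7.7692%
R_f (intercept) = 4.64% − 0.34 × 7.7692% = 1.9985%
E(R_Sable) = R_f + β × MRP = 1.9985% + 0.44 × 7.7692% = 5.42%

5.42%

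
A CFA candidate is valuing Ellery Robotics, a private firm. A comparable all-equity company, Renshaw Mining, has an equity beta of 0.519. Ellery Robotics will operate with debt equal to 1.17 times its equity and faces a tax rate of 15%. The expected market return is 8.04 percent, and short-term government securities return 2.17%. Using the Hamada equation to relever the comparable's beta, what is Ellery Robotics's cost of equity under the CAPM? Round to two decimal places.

β_L = β_U × [1 + (1 − t)(D/E)] = 0.519 × [1 + (1 − 0.15) × 1.17]
    = 0.519 × [1 + 0.85 × 1.17] = 0.519 × 1.9945 = 1.0351
MRP = 8.04% − 2.17% = 5.87%
E(R) = R_f + β_L × MRP = 2.17% + 1.0351 × 5.87% = 8.25%

8.25%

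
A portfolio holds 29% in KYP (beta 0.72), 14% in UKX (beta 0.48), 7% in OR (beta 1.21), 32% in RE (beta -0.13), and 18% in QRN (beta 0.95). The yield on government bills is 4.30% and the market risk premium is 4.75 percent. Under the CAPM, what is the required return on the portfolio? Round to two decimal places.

6.63%

β_P = Σ w_i β_i = 0.29×0.72 + 0.14×0.48 + 0.07×1.21 + 0.32×-0.13 + 0.18×0.95 = 0.4901
E(R_P) = R_f + β_P × MRP = 4.30% + 0.4901 × 4.75% = 6.63%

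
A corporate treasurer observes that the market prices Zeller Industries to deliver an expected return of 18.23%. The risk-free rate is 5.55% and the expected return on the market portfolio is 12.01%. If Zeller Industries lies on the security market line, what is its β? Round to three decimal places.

1.963

MRP = 12.01% − 5.55% = 6.46%
β = (E(R) − R_f) / MRP = (18.23% − 5.55%) / 6.46% = 12.68% / 6.46% = 1.963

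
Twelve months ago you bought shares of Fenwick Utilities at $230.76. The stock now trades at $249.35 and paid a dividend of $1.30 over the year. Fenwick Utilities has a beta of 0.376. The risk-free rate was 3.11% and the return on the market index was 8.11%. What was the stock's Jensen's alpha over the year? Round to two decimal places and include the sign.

+3.63%

Realised HPR = (P1 + D1 − P0) / P0 = (249.35 + 1.30 − 230.76) / 230.76 = 19.89 / 230.76 = 8.6193%
MRP = 8.11% − 3.11% = 5.00%
CAPM required = R_f + β·MRP = 3.11% + 0.376 × 5.00% = 4.99000%
α = realised − required = 8.6193% − 4.99000% = +3.63%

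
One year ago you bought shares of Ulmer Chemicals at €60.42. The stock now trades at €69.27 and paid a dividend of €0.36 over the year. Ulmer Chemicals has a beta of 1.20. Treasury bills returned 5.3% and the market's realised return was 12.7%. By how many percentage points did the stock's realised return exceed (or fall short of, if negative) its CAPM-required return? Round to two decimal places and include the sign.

+1.06%

Realised HPR = (P1 + D1 − P0) / P0 = (69.27 + 0.36 − 60.42) / 60.42 = 9.21 / 60.42 = 15.2433%
MRP = 12.7% − 5.3% = 7.40%
CAPM required = R_f + β·MRP = 5.3% + 1.20 × 7.4% = 14.1800%
α = realised − required = 15.2433% − 14.1800% = +1.06%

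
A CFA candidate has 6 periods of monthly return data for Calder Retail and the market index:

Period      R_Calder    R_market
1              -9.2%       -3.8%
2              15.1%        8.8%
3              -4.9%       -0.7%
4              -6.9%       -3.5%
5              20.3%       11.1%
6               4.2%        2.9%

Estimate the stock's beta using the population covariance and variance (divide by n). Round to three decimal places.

Mean R_i = (-9.2 + 15.1 − 4.9 − 6.9 + 20.3 + 4.2) / 6 = 3.1000%
Mean R_m = (-3.8 + 8.8 − 0.7 − 3.5 + 11.1 + 2.9) / 6 = 2.4667%
Σ(R_i − R̄_i)(R_m − R̄_m) = 387.0500  ⇒  Cov = 387.0500 / 6 = 64.5083
Σ(R_m − R̄_m)² = 199.7333  ⇒  Var(R_m) = 199.7333 / 6 = 33.2889
β = Cov / Var(R_m) = 64.5083 / 33.2889 = 1.9378

1.938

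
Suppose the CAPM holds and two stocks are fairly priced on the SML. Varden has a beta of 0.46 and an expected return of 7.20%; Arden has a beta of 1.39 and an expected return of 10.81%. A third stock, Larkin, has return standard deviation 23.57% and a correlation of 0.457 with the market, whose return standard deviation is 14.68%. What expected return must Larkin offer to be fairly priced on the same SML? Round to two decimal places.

MRP = (10.81% − 7.20%) / (1.39 − 0.46) = 3.8817%
R_f = 7.20% − 0.46 × 3.8817% = 5.4144%
β_Larkin = ρ·σ_i/σ_m = 0.457 × 23.57 / 14.68 = 0.7338
E(R_Larkin) = R_f + β × MRP = 5.4144% + 0.7338 × 3.8817% = 8.26%

8.26%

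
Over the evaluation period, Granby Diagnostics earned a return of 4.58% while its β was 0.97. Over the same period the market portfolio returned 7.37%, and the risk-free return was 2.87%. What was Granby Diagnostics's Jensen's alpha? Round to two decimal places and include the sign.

Market excess return = 7.37% − 2.87% = 4.50%
CAPM benchmark = R_f + β(R_m − R_f) = 2.87% + 0.97 × 4.50% = 7.2350%
α = actual − benchmark = 4.58% − 7.2350% = -2.66%

-2.66%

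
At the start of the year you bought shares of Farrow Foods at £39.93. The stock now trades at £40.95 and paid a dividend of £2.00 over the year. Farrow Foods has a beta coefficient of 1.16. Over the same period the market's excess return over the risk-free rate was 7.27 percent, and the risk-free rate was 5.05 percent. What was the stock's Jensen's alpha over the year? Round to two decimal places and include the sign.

-5.92%

Realised HPR = (P1 + D1 − P0) / P0 = (40.95 + 2.00 − 39.93) / 39.93 = 3.02 / 39.93 = 7.5632%
CAPM required = R_f + β·MRP = 5.05% + 1.16 × 7.27% = 13.4832%
α = realised − required = 7.5632% − 13.4832% = -5.92%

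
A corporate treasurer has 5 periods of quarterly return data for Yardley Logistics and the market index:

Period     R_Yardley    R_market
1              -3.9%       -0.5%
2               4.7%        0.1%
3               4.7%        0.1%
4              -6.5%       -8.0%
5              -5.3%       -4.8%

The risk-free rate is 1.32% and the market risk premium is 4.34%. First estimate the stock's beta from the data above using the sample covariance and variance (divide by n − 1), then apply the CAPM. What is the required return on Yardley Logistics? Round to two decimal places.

6.55%

Mean R_i = (-3.9 + 4.7 + 4.7 − 6.5 − 5.3) / 5 = -1.2600%
Mean R_m = (-0.5 + 0.1 + 0.1 − 8.0 − 4.8) / 5 = -2.6200%
Σ(R_i − R̄_i)(R_m − R̄_m) = 63.8240  ⇒  Cov = 63.8240 / 4 = 15.9560
Σ(R_m − R̄_m)² = 52.9880  ⇒  Var(R_m) = 52.9880 / 4 = 13.2470
β = Cov / Var(R_m) = 15.9560 / 13.2470 = 1.2045
E(R) = R_f + β × MRP = 1.32% + 1.2045 × 4.34% = 6.55%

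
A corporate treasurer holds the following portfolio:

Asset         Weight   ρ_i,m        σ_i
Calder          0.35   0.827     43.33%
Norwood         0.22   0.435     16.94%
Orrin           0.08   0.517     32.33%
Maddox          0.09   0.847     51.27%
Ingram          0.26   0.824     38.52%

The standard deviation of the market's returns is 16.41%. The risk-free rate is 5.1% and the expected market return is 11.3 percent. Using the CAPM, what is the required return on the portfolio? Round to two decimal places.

15.55%

β_Calder = 0.827 × 43.33% / 16.41% = 2.1837
β_Norwood = 0.435 × 16.94% / 16.41% = 0.4490
β_Orrin = 0.517 × 32.33% / 16.41% = 1.0186
β_Maddox = 0.847 × 51.27% / 16.41% = 2.6463
β_Ingram = 0.824 × 38.52% / 16.41% = 1.9342
β_P = Σ w_i β_i = 0.35×2.1837 + 0.22×0.4490 + 0.08×1.0186 + 0.09×2.6463 + 0.26×1.9342 = 1.6856
MRP = 11.3% − 5.1% = 6.20%
E(R_P) = R_f + β_P × MRP = 5.1% + 1.6856 × 6.2% = 15.55%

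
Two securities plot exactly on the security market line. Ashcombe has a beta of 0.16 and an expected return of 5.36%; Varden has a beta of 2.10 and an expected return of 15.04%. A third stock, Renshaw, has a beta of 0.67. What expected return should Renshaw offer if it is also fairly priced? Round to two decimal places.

7.90%

MRP (SML slope) = (15.04% − 5.36%) / (2.10 − 0.16) = 9.68% / 1.94 = 4.9897%
R_f (intercept) = 5.36% − 0.16 × 4.9897% = 4.5616%
E(R_Renshaw) = R_f + β × MRP = 4.5616% + 0.67 × 4.9897% = 7.90%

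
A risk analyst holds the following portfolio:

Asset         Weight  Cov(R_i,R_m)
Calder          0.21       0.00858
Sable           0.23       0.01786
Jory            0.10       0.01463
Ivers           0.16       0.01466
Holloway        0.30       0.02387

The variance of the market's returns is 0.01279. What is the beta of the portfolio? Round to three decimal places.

β_Calder = 0.00858 / 0.01279 = 0.6708
β_Sable = 0.01786 / 0.01279 = 1.3964
β_Jory = 0.01463 / 0.01279 = 1.1439
β_Ivers = 0.01466 / 0.01279 = 1.1462
β_Holloway = 0.02387 / 0.01279 = 1.8663
β_P = Σ w_i β_i = 0.21×0.6708 + 0.23×1.3964 + 0.10×1.1439 + 0.16×1.1462 + 0.30×1.8663 = 1.3197

1.320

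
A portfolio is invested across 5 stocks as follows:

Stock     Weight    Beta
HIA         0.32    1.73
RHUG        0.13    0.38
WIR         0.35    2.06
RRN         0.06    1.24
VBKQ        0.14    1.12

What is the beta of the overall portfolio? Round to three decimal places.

1.555

β_P = Σ w_i β_i = 0.32×1.73 + 0.13×0.38 + 0.35×2.06 + 0.06×1.24 + 0.14×1.12 = 1.5552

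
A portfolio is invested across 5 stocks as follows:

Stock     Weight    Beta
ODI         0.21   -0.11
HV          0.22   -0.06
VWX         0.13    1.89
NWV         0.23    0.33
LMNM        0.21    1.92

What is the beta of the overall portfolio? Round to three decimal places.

0.689

β_P = Σ w_i β_i = 0.21×-0.11 + 0.22×-0.06 + 0.13×1.89 + 0.23×0.33 + 0.21×1.92 = 0.6885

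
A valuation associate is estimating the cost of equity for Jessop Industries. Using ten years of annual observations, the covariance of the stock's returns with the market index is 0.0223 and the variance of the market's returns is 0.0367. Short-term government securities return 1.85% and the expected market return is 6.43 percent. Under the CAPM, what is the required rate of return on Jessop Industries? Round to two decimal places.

β = Cov(R_i, R_m) / Var(R_m) = 0.0223 / 0.0367 = 0.6076
MRP = 6.43% − 1.85% = 4.58%
E(R) = R_f + β × MRP = 1.85% + 0.6076 × 4.58% = 4.63%

4.63%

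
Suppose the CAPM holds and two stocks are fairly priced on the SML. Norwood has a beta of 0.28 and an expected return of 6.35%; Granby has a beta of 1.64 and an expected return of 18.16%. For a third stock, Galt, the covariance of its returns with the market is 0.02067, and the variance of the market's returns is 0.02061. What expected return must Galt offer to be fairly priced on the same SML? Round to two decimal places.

12.63%

MRP = (18.16% − 6.35%) / (1.64 − 0.28) = 8.6838%
R_f = 6.35% − 0.28 × 8.6838% = 3.9185%
β_Galt = Cov / Var(R_m) = 0.02067 / 0.02061 = 1.0029
E(R_Galt) = R_f + β × MRP = 3.9185% + 1.0029 × 8.6838% = 12.63%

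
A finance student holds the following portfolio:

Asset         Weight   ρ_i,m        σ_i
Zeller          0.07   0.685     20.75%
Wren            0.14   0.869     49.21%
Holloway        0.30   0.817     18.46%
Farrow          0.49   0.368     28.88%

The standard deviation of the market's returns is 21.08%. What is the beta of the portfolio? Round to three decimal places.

0.793

β_Zeller = 0.685 × 20.75% / 21.08% = 0.6743
β_Wren = 0.869 × 49.21% / 21.08% = 2.0286
β_Holloway = 0.817 × 18.46% / 21.08% = 0.7155
β_Farrow = 0.368 × 28.88% / 21.08% = 0.5042
β_P = Σ w_i β_i = 0.07×0.6743 + 0.14×2.0286 + 0.30×0.7155 + 0.49×0.5042 = 0.7929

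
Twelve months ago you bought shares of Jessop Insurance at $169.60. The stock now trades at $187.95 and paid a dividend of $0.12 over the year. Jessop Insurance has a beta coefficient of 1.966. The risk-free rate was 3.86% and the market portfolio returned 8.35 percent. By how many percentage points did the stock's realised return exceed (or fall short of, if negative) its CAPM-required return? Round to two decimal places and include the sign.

Realised HPR = (P1 + D1 − P0) / P0 = (187.95 + 0.12 − 169.60) / 169.60 = 18.47 / 169.60 = 10.8903%
MRP = 8.35% − 3.86% = 4.49%
CAPM required = R_f + β·MRP = 3.86% + 1.966 × 4.49% = 12.68734%
α = realised − required = 10.8903% − 12.68734% = -1.80%

-1.80%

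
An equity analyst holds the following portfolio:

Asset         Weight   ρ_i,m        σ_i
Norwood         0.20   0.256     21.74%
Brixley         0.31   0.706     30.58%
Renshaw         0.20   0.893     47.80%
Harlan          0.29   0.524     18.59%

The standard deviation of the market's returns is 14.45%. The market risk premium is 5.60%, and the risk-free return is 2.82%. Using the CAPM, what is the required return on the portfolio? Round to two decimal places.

10.25%

β_Norwood = 0.256 × 21.74% / 14.45% = 0.3852
β_Brixley = 0.706 × 30.58% / 14.45% = 1.4941
β_Renshaw = 0.893 × 47.80% / 14.45% = 2.9540
β_Harlan = 0.524 × 18.59% / 14.45% = 0.6741
β_P = Σ w_i β_i = 0.20×0.3852 + 0.31×1.4941 + 0.20×2.9540 + 0.29×0.6741 = 1.3265
E(R_P) = R_f + β_P × MRP = 2.82% + 1.3265 × 5.60% = 10.25%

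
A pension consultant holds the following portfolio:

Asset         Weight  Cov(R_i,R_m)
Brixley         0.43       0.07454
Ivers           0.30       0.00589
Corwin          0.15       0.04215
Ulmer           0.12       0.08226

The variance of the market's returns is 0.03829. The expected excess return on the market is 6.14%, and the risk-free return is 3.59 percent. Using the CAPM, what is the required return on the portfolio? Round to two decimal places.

11.61%

β_Brixley = 0.07454 / 0.03829 = 1.9467
β_Ivers = 0.00589 / 0.03829 = 0.1538
β_Corwin = 0.04215 / 0.03829 = 1.1008
β_Ulmer = 0.08226 / 0.03829 = 2.1483
β_P = Σ w_i β_i = 0.43×1.9467 + 0.30×0.1538 + 0.15×1.1008 + 0.12×2.1483 = 1.3061
E(R_P) = R_f + β_P × MRP = 3.59% + 1.3061 × 6.14% = 11.61%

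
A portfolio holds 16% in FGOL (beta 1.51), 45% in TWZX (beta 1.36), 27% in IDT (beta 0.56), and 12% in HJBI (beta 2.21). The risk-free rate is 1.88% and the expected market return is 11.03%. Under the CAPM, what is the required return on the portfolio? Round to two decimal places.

13.50%

β_P = Σ w_i β_i = 0.16×1.51 + 0.45×1.36 + 0.27×0.56 + 0.12×2.21 = 1.2700
MRP = 11.03% − 1.88% = 9.15%
E(R_P) = R_f + β_P × MRP = 1.88% + 1.2700 × 9.15% = 13.50%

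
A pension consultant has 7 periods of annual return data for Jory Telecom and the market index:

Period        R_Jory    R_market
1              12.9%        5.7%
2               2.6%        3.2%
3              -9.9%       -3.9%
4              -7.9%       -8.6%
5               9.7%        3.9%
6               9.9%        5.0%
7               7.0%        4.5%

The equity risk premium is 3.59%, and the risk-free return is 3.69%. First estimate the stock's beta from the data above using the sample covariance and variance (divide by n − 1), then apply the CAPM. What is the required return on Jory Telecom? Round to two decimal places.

9.18%

Mean R_i = (12.9 + 2.6 − 9.9 − 7.9 + 9.7 + 9.9 + 7.0) / 7 = 3.4714%
Mean R_m = (5.7 + 3.2 − 3.9 − 8.6 + 3.9 + 5.0 + 4.5) / 7 = 1.4000%
Σ(R_i − R̄_i)(R_m − R̄_m) = 273.2100  ⇒  Cov = 273.2100 / 6 = 45.5350
Σ(R_m − R̄_m)² = 178.6400  ⇒  Var(R_m) = 178.6400 / 6 = 29.7733
β = Cov / Var(R_m) = 45.5350 / 29.7733 = 1.5294
E(R) = R_f + β × MRP = 3.69% + 1.5294 × 3.59% = 9.18%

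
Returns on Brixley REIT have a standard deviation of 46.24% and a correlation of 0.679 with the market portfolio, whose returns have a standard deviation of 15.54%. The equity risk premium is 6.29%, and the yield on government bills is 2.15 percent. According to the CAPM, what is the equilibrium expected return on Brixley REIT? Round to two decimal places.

β = ρ × σ_i / σ_m = 0.679 × 46.24% / 15.54% = 2.0204
E(R) = 2.15% + 2.0204 × 6.29% = 14.86%

14.86%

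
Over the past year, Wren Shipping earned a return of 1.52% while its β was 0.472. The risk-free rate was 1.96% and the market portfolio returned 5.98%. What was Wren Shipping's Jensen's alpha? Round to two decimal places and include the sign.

-2.34%

Market excess return = 5.98% − 1.96% = 4.02%
CAPM benchmark = R_f + β(R_m − R_f) = 1.96% + 0.472 × 4.02% = 3.85744%
α = actual − benchmark = 1.52% − 3.85744% = -2.34%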